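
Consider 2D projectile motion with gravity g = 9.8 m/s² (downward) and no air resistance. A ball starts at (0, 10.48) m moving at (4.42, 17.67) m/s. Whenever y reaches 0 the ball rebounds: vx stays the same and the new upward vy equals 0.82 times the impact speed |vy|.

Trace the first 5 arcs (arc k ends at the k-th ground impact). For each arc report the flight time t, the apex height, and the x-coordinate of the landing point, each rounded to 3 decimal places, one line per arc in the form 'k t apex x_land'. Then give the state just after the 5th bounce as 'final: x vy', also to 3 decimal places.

Arc 1: start y=10.480, vy=17.670 → t=4.125, apex=26.410, x_land=18.231, impact vy=-22.752
  bounce: vy ← 0.82·22.752 = 18.656
Arc 2: start y=0.000, vy=18.656 → t=3.807, apex=17.758, x_land=35.060, impact vy=-18.656
  bounce: vy ← 0.82·18.656 = 15.298
Arc 3: start y=0.000, vy=15.298 → t=3.122, apex=11.941, x_land=48.859, impact vy=-15.298
  bounce: vy ← 0.82·15.298 = 12.545
Arc 4: start y=0.000, vy=12.545 → t=2.560, apex=8.029, x_land=60.175, impact vy=-12.545
  bounce: vy ← 0.82·12.545 = 10.287
Arc 5: start y=0.000, vy=10.287 → t=2.099, apex=5.399, x_land=69.454, impact vy=-10.287
  bounce: vy ← 0.82·10.287 = 8.435

1 4.125 26.410 18.231
2 3.807 17.758 35.060
3 3.122 11.941 48.859
4 2.560 8.029 60.175
5 2.099 5.399 69.454
final: 69.454 8.435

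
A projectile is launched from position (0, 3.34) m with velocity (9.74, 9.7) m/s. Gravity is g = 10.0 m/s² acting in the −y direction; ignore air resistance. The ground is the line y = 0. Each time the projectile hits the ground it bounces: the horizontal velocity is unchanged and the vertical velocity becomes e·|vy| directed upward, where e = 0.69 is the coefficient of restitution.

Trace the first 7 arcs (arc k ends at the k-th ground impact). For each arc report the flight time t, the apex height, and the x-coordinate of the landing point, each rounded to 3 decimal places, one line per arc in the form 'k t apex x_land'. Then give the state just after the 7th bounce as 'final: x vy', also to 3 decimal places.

Arc 1: start y=3.340, vy=9.700 → t=2.238, apex=8.044, x_land=21.802, impact vy=-12.684
  bounce: vy ← 0.69·12.684 = 8.752
Arc 2: start y=0.000, vy=8.752 → t=1.750, apex=3.830, x_land=38.851, impact vy=-8.752
  bounce: vy ← 0.69·8.752 = 6.039
Arc 3: start y=0.000, vy=6.039 → t=1.208, apex=1.823, x_land=50.615, impact vy=-6.039
  bounce: vy ← 0.69·6.039 = 4.167
Arc 4: start y=0.000, vy=4.167 → t=0.833, apex=0.868, x_land=58.732, impact vy=-4.167
  bounce: vy ← 0.69·4.167 = 2.875
Arc 5: start y=0.000, vy=2.875 → t=0.575, apex=0.413, x_land=64.333, impact vy=-2.875
  bounce: vy ← 0.69·2.875 = 1.984
Arc 6: start y=0.000, vy=1.984 → t=0.397, apex=0.197, x_land=68.198, impact vy=-1.984
  bounce: vy ← 0.69·1.984 = 1.369
Arc 7: start y=0.000, vy=1.369 → t=0.274, apex=0.094, x_land=70.864, impact vy=-1.369
  bounce: vy ← 0.69·1.369 = 0.945

1 2.238 8.044 21.802
2 1.750 3.830 38.851
3 1.208 1.823 50.615
4 0.833 0.868 58.732
5 0.575 0.413 64.333
6 0.397 0.197 68.198
7 0.274 0.094 70.864
final: 70.864 0.945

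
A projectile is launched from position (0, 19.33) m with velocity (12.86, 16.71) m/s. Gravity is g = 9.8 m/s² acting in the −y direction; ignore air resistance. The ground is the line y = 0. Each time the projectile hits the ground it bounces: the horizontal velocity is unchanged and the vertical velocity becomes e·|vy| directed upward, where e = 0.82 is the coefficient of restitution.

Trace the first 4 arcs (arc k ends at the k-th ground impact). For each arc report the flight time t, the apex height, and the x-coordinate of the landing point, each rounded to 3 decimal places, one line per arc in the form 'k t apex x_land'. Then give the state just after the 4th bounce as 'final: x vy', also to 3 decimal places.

1 4.323 33.576 55.591
2 4.293 22.577 110.799
3 3.520 15.180 156.070
4 2.887 10.207 193.191
final: 193.191 11.598

Arc 1: start y=19.330, vy=16.710 → t=4.323, apex=33.576, x_land=55.591, impact vy=-25.653
  bounce: vy ← 0.82·25.653 = 21.036
Arc 2: start y=0.000, vy=21.036 → t=4.293, apex=22.577, x_land=110.799, impact vy=-21.036
  bounce: vy ← 0.82·21.036 = 17.249
Arc 3: start y=0.000, vy=17.249 → t=3.520, apex=15.180, x_land=156.070, impact vy=-17.249
  bounce: vy ← 0.82·17.249 = 14.144
Arc 4: start y=0.000, vy=14.144 → t=2.887, apex=10.207, x_land=193.191, impact vy=-14.144
  bounce: vy ← 0.82·14.144 = 11.598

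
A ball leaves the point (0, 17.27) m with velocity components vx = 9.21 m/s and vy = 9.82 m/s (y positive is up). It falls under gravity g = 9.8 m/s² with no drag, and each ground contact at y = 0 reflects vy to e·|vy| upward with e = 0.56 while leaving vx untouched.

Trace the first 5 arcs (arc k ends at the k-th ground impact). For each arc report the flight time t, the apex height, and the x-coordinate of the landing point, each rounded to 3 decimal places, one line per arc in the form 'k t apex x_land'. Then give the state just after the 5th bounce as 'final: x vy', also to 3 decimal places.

Arc 1: start y=17.270, vy=9.820 → t=3.130, apex=22.190, x_land=28.828, impact vy=-20.855
  bounce: vy ← 0.56·20.855 = 11.679
Arc 2: start y=0.000, vy=11.679 → t=2.383, apex=6.959, x_land=50.779, impact vy=-11.679
  bounce: vy ← 0.56·11.679 = 6.540
Arc 3: start y=0.000, vy=6.540 → t=1.335, apex=2.182, x_land=63.072, impact vy=-6.540
  bounce: vy ← 0.56·6.540 = 3.662
Arc 4: start y=0.000, vy=3.662 → t=0.747, apex=0.684, x_land=69.956, impact vy=-3.662
  bounce: vy ← 0.56·3.662 = 2.051
Arc 5: start y=0.000, vy=2.051 → t=0.419, apex=0.215, x_land=73.811, impact vy=-2.051
  bounce: vy ← 0.56·2.051 = 1.149

1 3.130 22.190 28.828
2 2.383 6.959 50.779
3 1.335 2.182 63.072
4 0.747 0.684 69.956
5 0.419 0.215 73.811
final: 73.811 1.149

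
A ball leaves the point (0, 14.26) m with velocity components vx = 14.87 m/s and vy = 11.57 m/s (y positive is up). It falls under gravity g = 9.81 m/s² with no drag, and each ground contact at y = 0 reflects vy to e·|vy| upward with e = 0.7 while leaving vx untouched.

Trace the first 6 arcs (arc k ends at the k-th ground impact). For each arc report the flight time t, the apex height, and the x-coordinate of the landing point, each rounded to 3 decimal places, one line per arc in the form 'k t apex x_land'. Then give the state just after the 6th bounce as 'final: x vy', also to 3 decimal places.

1 3.253 21.083 48.367
2 2.903 10.331 91.527
3 2.032 5.062 121.739
4 1.422 2.480 142.888
5 0.996 1.215 157.692
6 0.697 0.596 168.054
final: 168.054 2.393

Arc 1: start y=14.260, vy=11.570 → t=3.253, apex=21.083, x_land=48.367, impact vy=-20.338
  bounce: vy ← 0.7·20.338 = 14.237
Arc 2: start y=0.000, vy=14.237 → t=2.903, apex=10.331, x_land=91.527, impact vy=-14.237
  bounce: vy ← 0.7·14.237 = 9.966
Arc 3: start y=0.000, vy=9.966 → t=2.032, apex=5.062, x_land=121.739, impact vy=-9.966
  bounce: vy ← 0.7·9.966 = 6.976
Arc 4: start y=0.000, vy=6.976 → t=1.422, apex=2.480, x_land=142.888, impact vy=-6.976
  bounce: vy ← 0.7·6.976 = 4.883
Arc 5: start y=0.000, vy=4.883 → t=0.996, apex=1.215, x_land=157.692, impact vy=-4.883
  bounce: vy ← 0.7·4.883 = 3.418
Arc 6: start y=0.000, vy=3.418 → t=0.697, apex=0.596, x_land=168.054, impact vy=-3.418
  bounce: vy ← 0.7·3.418 = 2.393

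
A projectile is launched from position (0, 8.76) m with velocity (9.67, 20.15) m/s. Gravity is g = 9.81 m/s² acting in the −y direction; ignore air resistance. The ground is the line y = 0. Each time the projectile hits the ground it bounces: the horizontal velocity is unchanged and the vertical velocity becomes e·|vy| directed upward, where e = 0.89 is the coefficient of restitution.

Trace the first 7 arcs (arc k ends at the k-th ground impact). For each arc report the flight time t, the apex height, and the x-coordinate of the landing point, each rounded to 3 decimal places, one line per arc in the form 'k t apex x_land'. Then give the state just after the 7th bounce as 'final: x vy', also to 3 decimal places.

Arc 1: start y=8.760, vy=20.150 → t=4.505, apex=29.454, x_land=43.559, impact vy=-24.039
  bounce: vy ← 0.89·24.039 = 21.395
Arc 2: start y=0.000, vy=21.395 → t=4.362, apex=23.331, x_land=85.738, impact vy=-21.395
  bounce: vy ← 0.89·21.395 = 19.042
Arc 3: start y=0.000, vy=19.042 → t=3.882, apex=18.480, x_land=123.278, impact vy=-19.042
  bounce: vy ← 0.89·19.042 = 16.947
Arc 4: start y=0.000, vy=16.947 → t=3.455, apex=14.638, x_land=156.688, impact vy=-16.947
  bounce: vy ← 0.89·16.947 = 15.083
Arc 5: start y=0.000, vy=15.083 → t=3.075, apex=11.595, x_land=186.424, impact vy=-15.083
  bounce: vy ← 0.89·15.083 = 13.424
Arc 6: start y=0.000, vy=13.424 → t=2.737, apex=9.184, x_land=212.888, impact vy=-13.424
  bounce: vy ← 0.89·13.424 = 11.947
Arc 7: start y=0.000, vy=11.947 → t=2.436, apex=7.275, x_land=236.441, impact vy=-11.947
  bounce: vy ← 0.89·11.947 = 10.633

1 4.505 29.454 43.559
2 4.362 23.331 85.738
3 3.882 18.480 123.278
4 3.455 14.638 156.688
5 3.075 11.595 186.424
6 2.737 9.184 212.888
7 2.436 7.275 236.441
final: 236.441 10.633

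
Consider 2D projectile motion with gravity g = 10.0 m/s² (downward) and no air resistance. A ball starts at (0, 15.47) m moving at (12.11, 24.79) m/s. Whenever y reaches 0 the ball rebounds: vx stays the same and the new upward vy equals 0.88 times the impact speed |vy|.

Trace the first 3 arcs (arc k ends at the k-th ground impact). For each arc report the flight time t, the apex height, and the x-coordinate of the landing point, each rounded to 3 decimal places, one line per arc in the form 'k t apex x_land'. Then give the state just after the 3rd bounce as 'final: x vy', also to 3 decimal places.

1 5.519 46.197 66.831
2 5.350 35.775 131.617
3 4.708 27.704 188.628
final: 188.628 20.714

Arc 1: start y=15.470, vy=24.790 → t=5.519, apex=46.197, x_land=66.831, impact vy=-30.396
  bounce: vy ← 0.88·30.396 = 26.749
Arc 2: start y=0.000, vy=26.749 → t=5.350, apex=35.775, x_land=131.617, impact vy=-26.749
  bounce: vy ← 0.88·26.749 = 23.539
Arc 3: start y=0.000, vy=23.539 → t=4.708, apex=27.704, x_land=188.628, impact vy=-23.539
  bounce: vy ← 0.88·23.539 = 20.714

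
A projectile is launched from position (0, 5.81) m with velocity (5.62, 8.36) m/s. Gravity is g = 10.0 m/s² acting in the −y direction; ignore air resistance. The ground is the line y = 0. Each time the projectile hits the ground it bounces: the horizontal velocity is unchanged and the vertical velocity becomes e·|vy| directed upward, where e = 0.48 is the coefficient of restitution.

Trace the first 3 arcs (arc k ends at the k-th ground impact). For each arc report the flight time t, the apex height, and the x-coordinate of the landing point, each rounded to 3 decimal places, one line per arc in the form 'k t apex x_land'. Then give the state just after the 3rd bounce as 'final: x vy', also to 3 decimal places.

1 2.200 9.304 12.365
2 1.310 2.144 19.725
3 0.629 0.494 23.257
final: 23.257 1.509

Arc 1: start y=5.810, vy=8.360 → t=2.200, apex=9.304, x_land=12.365, impact vy=-13.641
  bounce: vy ← 0.48·13.641 = 6.548
Arc 2: start y=0.000, vy=6.548 → t=1.310, apex=2.144, x_land=19.725, impact vy=-6.548
  bounce: vy ← 0.48·6.548 = 3.143
Arc 3: start y=0.000, vy=3.143 → t=0.629, apex=0.494, x_land=23.257, impact vy=-3.143
  bounce: vy ← 0.48·3.143 = 1.509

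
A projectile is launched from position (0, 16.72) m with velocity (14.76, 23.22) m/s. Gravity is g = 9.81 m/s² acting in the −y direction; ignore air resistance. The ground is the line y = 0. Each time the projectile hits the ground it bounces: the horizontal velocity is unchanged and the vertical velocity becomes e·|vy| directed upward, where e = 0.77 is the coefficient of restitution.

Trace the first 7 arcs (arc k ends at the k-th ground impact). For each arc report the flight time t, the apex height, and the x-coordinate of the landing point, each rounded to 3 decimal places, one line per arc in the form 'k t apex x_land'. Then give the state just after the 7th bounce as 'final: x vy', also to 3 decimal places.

Arc 1: start y=16.720, vy=23.220 → t=5.369, apex=44.201, x_land=79.244, impact vy=-29.449
  bounce: vy ← 0.77·29.449 = 22.675
Arc 2: start y=0.000, vy=22.675 → t=4.623, apex=26.207, x_land=147.478, impact vy=-22.675
  bounce: vy ← 0.77·22.675 = 17.460
Arc 3: start y=0.000, vy=17.460 → t=3.560, apex=15.538, x_land=200.019, impact vy=-17.460
  bounce: vy ← 0.77·17.460 = 13.444
Arc 4: start y=0.000, vy=13.444 → t=2.741, apex=9.212, x_land=240.475, impact vy=-13.444
  bounce: vy ← 0.77·13.444 = 10.352
Arc 5: start y=0.000, vy=10.352 → t=2.111, apex=5.462, x_land=271.626, impact vy=-10.352
  bounce: vy ← 0.77·10.352 = 7.971
Arc 6: start y=0.000, vy=7.971 → t=1.625, apex=3.238, x_land=295.612, impact vy=-7.971
  bounce: vy ← 0.77·7.971 = 6.138
Arc 7: start y=0.000, vy=6.138 → t=1.251, apex=1.920, x_land=314.082, impact vy=-6.138
  bounce: vy ← 0.77·6.138 = 4.726

1 5.369 44.201 79.244
2 4.623 26.207 147.478
3 3.560 15.538 200.019
4 2.741 9.212 240.475
5 2.111 5.462 271.626
6 1.625 3.238 295.612
7 1.251 1.920 314.082
final: 314.082 4.726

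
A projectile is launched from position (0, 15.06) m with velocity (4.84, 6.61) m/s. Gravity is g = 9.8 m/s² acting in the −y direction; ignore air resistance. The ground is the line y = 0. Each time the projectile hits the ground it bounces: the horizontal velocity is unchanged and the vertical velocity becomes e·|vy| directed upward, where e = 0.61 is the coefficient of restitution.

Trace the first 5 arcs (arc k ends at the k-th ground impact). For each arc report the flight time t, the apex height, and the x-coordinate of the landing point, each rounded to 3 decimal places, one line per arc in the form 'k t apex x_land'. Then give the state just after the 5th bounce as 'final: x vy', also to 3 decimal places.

Arc 1: start y=15.060, vy=6.610 → t=2.553, apex=17.289, x_land=12.356, impact vy=-18.408
  bounce: vy ← 0.61·18.408 = 11.229
Arc 2: start y=0.000, vy=11.229 → t=2.292, apex=6.433, x_land=23.448, impact vy=-11.229
  bounce: vy ← 0.61·11.229 = 6.850
Arc 3: start y=0.000, vy=6.850 → t=1.398, apex=2.394, x_land=30.213, impact vy=-6.850
  bounce: vy ← 0.61·6.850 = 4.178
Arc 4: start y=0.000, vy=4.178 → t=0.853, apex=0.891, x_land=34.341, impact vy=-4.178
  bounce: vy ← 0.61·4.178 = 2.549
Arc 5: start y=0.000, vy=2.549 → t=0.520, apex=0.331, x_land=36.858, impact vy=-2.549
  bounce: vy ← 0.61·2.549 = 1.555

1 2.553 17.289 12.356
2 2.292 6.433 23.448
3 1.398 2.394 30.213
4 0.853 0.891 34.341
5 0.520 0.331 36.858
final: 36.858 1.555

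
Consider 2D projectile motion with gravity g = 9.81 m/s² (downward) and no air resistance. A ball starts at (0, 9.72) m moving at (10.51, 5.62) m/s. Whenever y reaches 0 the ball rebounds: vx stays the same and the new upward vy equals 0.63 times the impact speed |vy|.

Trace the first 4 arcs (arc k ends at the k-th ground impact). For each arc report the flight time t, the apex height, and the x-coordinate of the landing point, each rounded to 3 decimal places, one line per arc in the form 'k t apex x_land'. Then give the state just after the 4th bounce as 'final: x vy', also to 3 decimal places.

1 2.093 11.330 21.994
2 1.915 4.497 42.121
3 1.206 1.785 54.800
4 0.760 0.708 62.788
final: 62.788 2.349

Arc 1: start y=9.720, vy=5.620 → t=2.093, apex=11.330, x_land=21.994, impact vy=-14.909
  bounce: vy ← 0.63·14.909 = 9.393
Arc 2: start y=0.000, vy=9.393 → t=1.915, apex=4.497, x_land=42.121, impact vy=-9.393
  bounce: vy ← 0.63·9.393 = 5.918
Arc 3: start y=0.000, vy=5.918 → t=1.206, apex=1.785, x_land=54.800, impact vy=-5.918
  bounce: vy ← 0.63·5.918 = 3.728
Arc 4: start y=0.000, vy=3.728 → t=0.760, apex=0.708, x_land=62.788, impact vy=-3.728
  bounce: vy ← 0.63·3.728 = 2.349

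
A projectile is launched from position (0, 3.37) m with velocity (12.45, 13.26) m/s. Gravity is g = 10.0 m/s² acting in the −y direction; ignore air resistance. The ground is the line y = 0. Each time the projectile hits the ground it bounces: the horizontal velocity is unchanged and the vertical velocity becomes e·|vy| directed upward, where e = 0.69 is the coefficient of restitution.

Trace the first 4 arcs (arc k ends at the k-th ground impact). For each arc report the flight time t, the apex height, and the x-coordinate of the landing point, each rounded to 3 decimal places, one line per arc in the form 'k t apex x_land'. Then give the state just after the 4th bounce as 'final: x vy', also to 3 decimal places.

1 2.886 12.161 35.925
2 2.152 5.790 62.720
3 1.485 2.757 81.209
4 1.025 1.312 93.966
final: 93.966 3.535

Arc 1: start y=3.370, vy=13.260 → t=2.886, apex=12.161, x_land=35.925, impact vy=-15.596
  bounce: vy ← 0.69·15.596 = 10.761
Arc 2: start y=0.000, vy=10.761 → t=2.152, apex=5.790, x_land=62.720, impact vy=-10.761
  bounce: vy ← 0.69·10.761 = 7.425
Arc 3: start y=0.000, vy=7.425 → t=1.485, apex=2.757, x_land=81.209, impact vy=-7.425
  bounce: vy ← 0.69·7.425 = 5.123
Arc 4: start y=0.000, vy=5.123 → t=1.025, apex=1.312, x_land=93.966, impact vy=-5.123
  bounce: vy ← 0.69·5.123 = 3.535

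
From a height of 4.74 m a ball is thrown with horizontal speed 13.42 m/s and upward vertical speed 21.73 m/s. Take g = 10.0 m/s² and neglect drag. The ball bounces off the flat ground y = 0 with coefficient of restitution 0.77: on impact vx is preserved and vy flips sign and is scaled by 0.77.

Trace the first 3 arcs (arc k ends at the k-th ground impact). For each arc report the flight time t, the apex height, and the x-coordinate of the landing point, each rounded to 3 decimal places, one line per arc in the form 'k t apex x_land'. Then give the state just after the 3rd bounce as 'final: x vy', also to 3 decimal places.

Arc 1: start y=4.740, vy=21.730 → t=4.554, apex=28.350, x_land=61.117, impact vy=-23.812
  bounce: vy ← 0.77·23.812 = 18.335
Arc 2: start y=0.000, vy=18.335 → t=3.667, apex=16.809, x_land=110.328, impact vy=-18.335
  bounce: vy ← 0.77·18.335 = 14.118
Arc 3: start y=0.000, vy=14.118 → t=2.824, apex=9.966, x_land=148.220, impact vy=-14.118
  bounce: vy ← 0.77·14.118 = 10.871

1 4.554 28.350 61.117
2 3.667 16.809 110.328
3 2.824 9.966 148.220
final: 148.220 10.871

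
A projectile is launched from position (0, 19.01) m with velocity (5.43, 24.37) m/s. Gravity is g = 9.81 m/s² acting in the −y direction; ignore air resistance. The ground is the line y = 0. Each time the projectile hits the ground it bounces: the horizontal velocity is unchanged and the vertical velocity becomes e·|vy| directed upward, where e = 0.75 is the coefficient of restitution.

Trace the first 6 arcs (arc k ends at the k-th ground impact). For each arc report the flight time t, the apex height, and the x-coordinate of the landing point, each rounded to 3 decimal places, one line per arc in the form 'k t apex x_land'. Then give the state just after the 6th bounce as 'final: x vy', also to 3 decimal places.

1 5.654 49.280 30.701
2 4.755 27.720 56.518
3 3.566 15.592 75.880
4 2.674 8.771 90.403
5 2.006 4.934 101.294
6 1.504 2.775 109.463
final: 109.463 5.534

Arc 1: start y=19.010, vy=24.370 → t=5.654, apex=49.280, x_land=30.701, impact vy=-31.095
  bounce: vy ← 0.75·31.095 = 23.321
Arc 2: start y=0.000, vy=23.321 → t=4.755, apex=27.720, x_land=56.518, impact vy=-23.321
  bounce: vy ← 0.75·23.321 = 17.491
Arc 3: start y=0.000, vy=17.491 → t=3.566, apex=15.592, x_land=75.880, impact vy=-17.491
  bounce: vy ← 0.75·17.491 = 13.118
Arc 4: start y=0.000, vy=13.118 → t=2.674, apex=8.771, x_land=90.403, impact vy=-13.118
  bounce: vy ← 0.75·13.118 = 9.839
Arc 5: start y=0.000, vy=9.839 → t=2.006, apex=4.934, x_land=101.294, impact vy=-9.839
  bounce: vy ← 0.75·9.839 = 7.379
Arc 6: start y=0.000, vy=7.379 → t=1.504, apex=2.775, x_land=109.463, impact vy=-7.379
  bounce: vy ← 0.75·7.379 = 5.534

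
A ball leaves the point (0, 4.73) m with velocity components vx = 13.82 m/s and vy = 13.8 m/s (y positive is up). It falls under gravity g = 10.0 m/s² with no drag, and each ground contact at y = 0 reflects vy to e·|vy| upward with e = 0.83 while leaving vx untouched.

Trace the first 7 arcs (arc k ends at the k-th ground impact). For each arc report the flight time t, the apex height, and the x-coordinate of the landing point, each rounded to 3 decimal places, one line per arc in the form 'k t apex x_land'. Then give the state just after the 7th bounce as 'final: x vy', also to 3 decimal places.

Arc 1: start y=4.730, vy=13.800 → t=3.068, apex=14.252, x_land=42.404, impact vy=-16.883
  bounce: vy ← 0.83·16.883 = 14.013
Arc 2: start y=0.000, vy=14.013 → t=2.803, apex=9.818, x_land=81.136, impact vy=-14.013
  bounce: vy ← 0.83·14.013 = 11.631
Arc 3: start y=0.000, vy=11.631 → t=2.326, apex=6.764, x_land=113.283, impact vy=-11.631
  bounce: vy ← 0.83·11.631 = 9.654
Arc 4: start y=0.000, vy=9.654 → t=1.931, apex=4.660, x_land=139.966, impact vy=-9.654
  bounce: vy ← 0.83·9.654 = 8.012
Arc 5: start y=0.000, vy=8.012 → t=1.602, apex=3.210, x_land=162.112, impact vy=-8.012
  bounce: vy ← 0.83·8.012 = 6.650
Arc 6: start y=0.000, vy=6.650 → t=1.330, apex=2.211, x_land=180.494, impact vy=-6.650
  bounce: vy ← 0.83·6.650 = 5.520
Arc 7: start y=0.000, vy=5.520 → t=1.104, apex=1.523, x_land=195.751, impact vy=-5.520
  bounce: vy ← 0.83·5.520 = 4.581

1 3.068 14.252 42.404
2 2.803 9.818 81.136
3 2.326 6.764 113.283
4 1.931 4.660 139.966
5 1.602 3.210 162.112
6 1.330 2.211 180.494
7 1.104 1.523 195.751
final: 195.751 4.581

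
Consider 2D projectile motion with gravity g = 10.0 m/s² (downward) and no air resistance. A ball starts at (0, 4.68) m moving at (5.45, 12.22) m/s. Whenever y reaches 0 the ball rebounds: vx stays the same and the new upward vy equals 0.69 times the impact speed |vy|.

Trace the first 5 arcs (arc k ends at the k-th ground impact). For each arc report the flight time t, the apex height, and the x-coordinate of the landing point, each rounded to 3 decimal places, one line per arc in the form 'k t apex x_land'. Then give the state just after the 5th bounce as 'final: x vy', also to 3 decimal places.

1 2.781 12.146 15.154
2 2.151 5.783 26.877
3 1.484 2.753 34.965
4 1.024 1.311 40.546
5 0.707 0.624 44.397
final: 44.397 2.438

Arc 1: start y=4.680, vy=12.220 → t=2.781, apex=12.146, x_land=15.154, impact vy=-15.586
  bounce: vy ← 0.69·15.586 = 10.754
Arc 2: start y=0.000, vy=10.754 → t=2.151, apex=5.783, x_land=26.877, impact vy=-10.754
  bounce: vy ← 0.69·10.754 = 7.421
Arc 3: start y=0.000, vy=7.421 → t=1.484, apex=2.753, x_land=34.965, impact vy=-7.421
  bounce: vy ← 0.69·7.421 = 5.120
Arc 4: start y=0.000, vy=5.120 → t=1.024, apex=1.311, x_land=40.546, impact vy=-5.120
  bounce: vy ← 0.69·5.120 = 3.533
Arc 5: start y=0.000, vy=3.533 → t=0.707, apex=0.624, x_land=44.397, impact vy=-3.533
  bounce: vy ← 0.69·3.533 = 2.438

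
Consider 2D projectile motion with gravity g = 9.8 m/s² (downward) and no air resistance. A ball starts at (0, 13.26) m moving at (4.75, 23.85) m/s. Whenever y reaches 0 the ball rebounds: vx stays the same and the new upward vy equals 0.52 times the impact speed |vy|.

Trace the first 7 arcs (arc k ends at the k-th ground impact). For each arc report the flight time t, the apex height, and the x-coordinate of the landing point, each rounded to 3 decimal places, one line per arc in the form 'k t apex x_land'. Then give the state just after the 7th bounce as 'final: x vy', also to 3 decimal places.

Arc 1: start y=13.260, vy=23.850 → t=5.371, apex=42.282, x_land=25.513, impact vy=-28.787
  bounce: vy ← 0.52·28.787 = 14.969
Arc 2: start y=0.000, vy=14.969 → t=3.055, apex=11.433, x_land=40.024, impact vy=-14.969
  bounce: vy ← 0.52·14.969 = 7.784
Arc 3: start y=0.000, vy=7.784 → t=1.589, apex=3.091, x_land=47.570, impact vy=-7.784
  bounce: vy ← 0.52·7.784 = 4.048
Arc 4: start y=0.000, vy=4.048 → t=0.826, apex=0.836, x_land=51.494, impact vy=-4.048
  bounce: vy ← 0.52·4.048 = 2.105
Arc 5: start y=0.000, vy=2.105 → t=0.430, apex=0.226, x_land=53.534, impact vy=-2.105
  bounce: vy ← 0.52·2.105 = 1.095
Arc 6: start y=0.000, vy=1.095 → t=0.223, apex=0.061, x_land=54.595, impact vy=-1.095
  bounce: vy ← 0.52·1.095 = 0.569
Arc 7: start y=0.000, vy=0.569 → t=0.116, apex=0.017, x_land=55.147, impact vy=-0.569
  bounce: vy ← 0.52·0.569 = 0.296

1 5.371 42.282 25.513
2 3.055 11.433 40.024
3 1.589 3.091 47.570
4 0.826 0.836 51.494
5 0.430 0.226 53.534
6 0.223 0.061 54.595
7 0.116 0.017 55.147
final: 55.147 0.296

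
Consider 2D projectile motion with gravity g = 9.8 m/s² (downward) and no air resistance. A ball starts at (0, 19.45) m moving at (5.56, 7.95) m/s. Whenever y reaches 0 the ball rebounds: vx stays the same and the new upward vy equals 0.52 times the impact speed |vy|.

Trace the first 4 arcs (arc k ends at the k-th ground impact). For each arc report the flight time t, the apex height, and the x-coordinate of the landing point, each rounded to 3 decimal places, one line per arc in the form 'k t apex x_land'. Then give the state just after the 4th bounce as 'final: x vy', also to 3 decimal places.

Arc 1: start y=19.450, vy=7.950 → t=2.962, apex=22.675, x_land=16.471, impact vy=-21.081
  bounce: vy ← 0.52·21.081 = 10.962
Arc 2: start y=0.000, vy=10.962 → t=2.237, apex=6.131, x_land=28.910, impact vy=-10.962
  bounce: vy ← 0.52·10.962 = 5.700
Arc 3: start y=0.000, vy=5.700 → t=1.163, apex=1.658, x_land=35.378, impact vy=-5.700
  bounce: vy ← 0.52·5.700 = 2.964
Arc 4: start y=0.000, vy=2.964 → t=0.605, apex=0.448, x_land=38.741, impact vy=-2.964
  bounce: vy ← 0.52·2.964 = 1.541

1 2.962 22.675 16.471
2 2.237 6.131 28.910
3 1.163 1.658 35.378
4 0.605 0.448 38.741
final: 38.741 1.541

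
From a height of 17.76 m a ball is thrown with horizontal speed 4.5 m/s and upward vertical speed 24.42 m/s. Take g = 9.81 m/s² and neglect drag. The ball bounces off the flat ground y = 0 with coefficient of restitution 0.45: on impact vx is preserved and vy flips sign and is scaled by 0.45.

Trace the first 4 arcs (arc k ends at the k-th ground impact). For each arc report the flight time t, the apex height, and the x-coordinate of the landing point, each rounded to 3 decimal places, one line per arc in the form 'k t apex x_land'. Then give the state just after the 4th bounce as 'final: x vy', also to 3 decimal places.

1 5.623 48.154 25.302
2 2.820 9.751 37.991
3 1.269 1.975 43.702
4 0.571 0.400 46.271
final: 46.271 1.260

Arc 1: start y=17.760, vy=24.420 → t=5.623, apex=48.154, x_land=25.302, impact vy=-30.737
  bounce: vy ← 0.45·30.737 = 13.832
Arc 2: start y=0.000, vy=13.832 → t=2.820, apex=9.751, x_land=37.991, impact vy=-13.832
  bounce: vy ← 0.45·13.832 = 6.224
Arc 3: start y=0.000, vy=6.224 → t=1.269, apex=1.975, x_land=43.702, impact vy=-6.224
  bounce: vy ← 0.45·6.224 = 2.801
Arc 4: start y=0.000, vy=2.801 → t=0.571, apex=0.400, x_land=46.271, impact vy=-2.801
  bounce: vy ← 0.45·2.801 = 1.260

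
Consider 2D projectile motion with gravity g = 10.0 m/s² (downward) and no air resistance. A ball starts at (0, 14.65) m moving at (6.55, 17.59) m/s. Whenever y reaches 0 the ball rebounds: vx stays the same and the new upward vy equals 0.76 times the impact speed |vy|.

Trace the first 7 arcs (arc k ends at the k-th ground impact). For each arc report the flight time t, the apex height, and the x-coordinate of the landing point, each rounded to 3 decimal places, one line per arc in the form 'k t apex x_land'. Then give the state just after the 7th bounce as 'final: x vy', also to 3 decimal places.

Arc 1: start y=14.650, vy=17.590 → t=4.213, apex=30.120, x_land=27.598, impact vy=-24.544
  bounce: vy ← 0.76·24.544 = 18.653
Arc 2: start y=0.000, vy=18.653 → t=3.731, apex=17.398, x_land=52.034, impact vy=-18.653
  bounce: vy ← 0.76·18.653 = 14.177
Arc 3: start y=0.000, vy=14.177 → t=2.835, apex=10.049, x_land=70.605, impact vy=-14.177
  bounce: vy ← 0.76·14.177 = 10.774
Arc 4: start y=0.000, vy=10.774 → t=2.155, apex=5.804, x_land=84.719, impact vy=-10.774
  bounce: vy ← 0.76·10.774 = 8.188
Arc 5: start y=0.000, vy=8.188 → t=1.638, apex=3.353, x_land=95.446, impact vy=-8.188
  bounce: vy ← 0.76·8.188 = 6.223
Arc 6: start y=0.000, vy=6.223 → t=1.245, apex=1.936, x_land=103.599, impact vy=-6.223
  bounce: vy ← 0.76·6.223 = 4.730
Arc 7: start y=0.000, vy=4.730 → t=0.946, apex=1.118, x_land=109.794, impact vy=-4.730
  bounce: vy ← 0.76·4.730 = 3.595

1 4.213 30.120 27.598
2 3.731 17.398 52.034
3 2.835 10.049 70.605
4 2.155 5.804 84.719
5 1.638 3.353 95.446
6 1.245 1.936 103.599
7 0.946 1.118 109.794
final: 109.794 3.595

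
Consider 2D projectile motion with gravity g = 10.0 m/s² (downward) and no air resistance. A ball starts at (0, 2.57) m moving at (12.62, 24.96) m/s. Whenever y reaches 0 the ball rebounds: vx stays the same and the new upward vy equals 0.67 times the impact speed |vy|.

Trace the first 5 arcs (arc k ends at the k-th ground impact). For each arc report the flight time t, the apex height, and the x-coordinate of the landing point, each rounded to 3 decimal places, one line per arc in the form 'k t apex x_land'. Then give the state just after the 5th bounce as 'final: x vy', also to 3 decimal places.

1 5.093 33.720 64.273
2 3.480 15.137 108.189
3 2.332 6.795 137.613
4 1.562 3.050 157.326
5 1.047 1.369 170.535
final: 170.535 3.506

Arc 1: start y=2.570, vy=24.960 → t=5.093, apex=33.720, x_land=64.273, impact vy=-25.969
  bounce: vy ← 0.67·25.969 = 17.399
Arc 2: start y=0.000, vy=17.399 → t=3.480, apex=15.137, x_land=108.189, impact vy=-17.399
  bounce: vy ← 0.67·17.399 = 11.658
Arc 3: start y=0.000, vy=11.658 → t=2.332, apex=6.795, x_land=137.613, impact vy=-11.658
  bounce: vy ← 0.67·11.658 = 7.811
Arc 4: start y=0.000, vy=7.811 → t=1.562, apex=3.050, x_land=157.326, impact vy=-7.811
  bounce: vy ← 0.67·7.811 = 5.233
Arc 5: start y=0.000, vy=5.233 → t=1.047, apex=1.369, x_land=170.535, impact vy=-5.233
  bounce: vy ← 0.67·5.233 = 3.506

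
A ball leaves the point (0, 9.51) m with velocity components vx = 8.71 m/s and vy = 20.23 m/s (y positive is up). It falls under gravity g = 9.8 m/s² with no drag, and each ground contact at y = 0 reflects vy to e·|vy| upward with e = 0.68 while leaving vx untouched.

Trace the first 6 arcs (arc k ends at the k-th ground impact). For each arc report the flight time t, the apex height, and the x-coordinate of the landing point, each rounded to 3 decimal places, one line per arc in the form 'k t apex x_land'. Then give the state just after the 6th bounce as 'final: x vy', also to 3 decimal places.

Arc 1: start y=9.510, vy=20.230 → t=4.555, apex=30.390, x_land=39.671, impact vy=-24.406
  bounce: vy ← 0.68·24.406 = 16.596
Arc 2: start y=0.000, vy=16.596 → t=3.387, apex=14.052, x_land=69.172, impact vy=-16.596
  bounce: vy ← 0.68·16.596 = 11.285
Arc 3: start y=0.000, vy=11.285 → t=2.303, apex=6.498, x_land=89.232, impact vy=-11.285
  bounce: vy ← 0.68·11.285 = 7.674
Arc 4: start y=0.000, vy=7.674 → t=1.566, apex=3.005, x_land=102.873, impact vy=-7.674
  bounce: vy ← 0.68·7.674 = 5.218
Arc 5: start y=0.000, vy=5.218 → t=1.065, apex=1.389, x_land=112.149, impact vy=-5.218
  bounce: vy ← 0.68·5.218 = 3.548
Arc 6: start y=0.000, vy=3.548 → t=0.724, apex=0.642, x_land=118.456, impact vy=-3.548
  bounce: vy ← 0.68·3.548 = 2.413

1 4.555 30.390 39.671
2 3.387 14.052 69.172
3 2.303 6.498 89.232
4 1.566 3.005 102.873
5 1.065 1.389 112.149
6 0.724 0.642 118.456
final: 118.456 2.413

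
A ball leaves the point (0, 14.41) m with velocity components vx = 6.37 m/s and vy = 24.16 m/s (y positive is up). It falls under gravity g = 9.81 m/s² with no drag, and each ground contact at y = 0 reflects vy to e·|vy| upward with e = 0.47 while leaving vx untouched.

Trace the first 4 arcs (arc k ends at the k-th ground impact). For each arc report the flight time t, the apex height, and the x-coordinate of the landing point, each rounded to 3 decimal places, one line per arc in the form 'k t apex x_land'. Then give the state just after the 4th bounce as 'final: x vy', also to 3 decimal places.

Arc 1: start y=14.410, vy=24.160 → t=5.463, apex=44.161, x_land=34.801, impact vy=-29.435
  bounce: vy ← 0.47·29.435 = 13.835
Arc 2: start y=0.000, vy=13.835 → t=2.820, apex=9.755, x_land=52.768, impact vy=-13.835
  bounce: vy ← 0.47·13.835 = 6.502
Arc 3: start y=0.000, vy=6.502 → t=1.326, apex=2.155, x_land=61.212, impact vy=-6.502
  bounce: vy ← 0.47·6.502 = 3.056
Arc 4: start y=0.000, vy=3.056 → t=0.623, apex=0.476, x_land=65.181, impact vy=-3.056
  bounce: vy ← 0.47·3.056 = 1.436

1 5.463 44.161 34.801
2 2.820 9.755 52.768
3 1.326 2.155 61.212
4 0.623 0.476 65.181
final: 65.181 1.436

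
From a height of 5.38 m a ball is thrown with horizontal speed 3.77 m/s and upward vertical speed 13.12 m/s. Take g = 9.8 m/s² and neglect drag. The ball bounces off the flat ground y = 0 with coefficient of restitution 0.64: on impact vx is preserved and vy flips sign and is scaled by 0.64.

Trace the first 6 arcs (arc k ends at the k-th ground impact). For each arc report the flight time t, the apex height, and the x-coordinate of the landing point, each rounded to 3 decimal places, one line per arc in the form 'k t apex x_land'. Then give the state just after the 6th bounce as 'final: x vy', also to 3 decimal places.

Arc 1: start y=5.380, vy=13.120 → t=3.039, apex=14.162, x_land=11.456, impact vy=-16.661
  bounce: vy ← 0.64·16.661 = 10.663
Arc 2: start y=0.000, vy=10.663 → t=2.176, apex=5.801, x_land=19.660, impact vy=-10.663
  bounce: vy ← 0.64·10.663 = 6.824
Arc 3: start y=0.000, vy=6.824 → t=1.393, apex=2.376, x_land=24.911, impact vy=-6.824
  bounce: vy ← 0.64·6.824 = 4.368
Arc 4: start y=0.000, vy=4.368 → t=0.891, apex=0.973, x_land=28.271, impact vy=-4.368
  bounce: vy ← 0.64·4.368 = 2.795
Arc 5: start y=0.000, vy=2.795 → t=0.570, apex=0.399, x_land=30.422, impact vy=-2.795
  bounce: vy ← 0.64·2.795 = 1.789
Arc 6: start y=0.000, vy=1.789 → t=0.365, apex=0.163, x_land=31.798, impact vy=-1.789
  bounce: vy ← 0.64·1.789 = 1.145

1 3.039 14.162 11.456
2 2.176 5.801 19.660
3 1.393 2.376 24.911
4 0.891 0.973 28.271
5 0.570 0.399 30.422
6 0.365 0.163 31.798
final: 31.798 1.145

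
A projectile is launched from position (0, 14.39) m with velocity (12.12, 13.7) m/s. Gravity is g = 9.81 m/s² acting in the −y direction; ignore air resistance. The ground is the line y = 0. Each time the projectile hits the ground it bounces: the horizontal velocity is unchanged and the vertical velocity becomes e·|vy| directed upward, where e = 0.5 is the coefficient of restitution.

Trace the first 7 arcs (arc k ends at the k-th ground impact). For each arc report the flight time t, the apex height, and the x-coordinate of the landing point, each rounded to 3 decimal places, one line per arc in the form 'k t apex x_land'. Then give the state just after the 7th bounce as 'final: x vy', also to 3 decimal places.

1 3.607 23.956 43.711
2 2.210 5.989 70.496
3 1.105 1.497 83.889
4 0.552 0.374 90.585
5 0.276 0.094 93.933
6 0.138 0.023 95.607
7 0.069 0.006 96.444
final: 96.444 0.169

Arc 1: start y=14.390, vy=13.700 → t=3.607, apex=23.956, x_land=43.711, impact vy=-21.680
  bounce: vy ← 0.5·21.680 = 10.840
Arc 2: start y=0.000, vy=10.840 → t=2.210, apex=5.989, x_land=70.496, impact vy=-10.840
  bounce: vy ← 0.5·10.840 = 5.420
Arc 3: start y=0.000, vy=5.420 → t=1.105, apex=1.497, x_land=83.889, impact vy=-5.420
  bounce: vy ← 0.5·5.420 = 2.710
Arc 4: start y=0.000, vy=2.710 → t=0.552, apex=0.374, x_land=90.585, impact vy=-2.710
  bounce: vy ← 0.5·2.710 = 1.355
Arc 5: start y=0.000, vy=1.355 → t=0.276, apex=0.094, x_land=93.933, impact vy=-1.355
  bounce: vy ← 0.5·1.355 = 0.677
Arc 6: start y=0.000, vy=0.677 → t=0.138, apex=0.023, x_land=95.607, impact vy=-0.677
  bounce: vy ← 0.5·0.677 = 0.339
Arc 7: start y=0.000, vy=0.339 → t=0.069, apex=0.006, x_land=96.444, impact vy=-0.339
  bounce: vy ← 0.5·0.339 = 0.169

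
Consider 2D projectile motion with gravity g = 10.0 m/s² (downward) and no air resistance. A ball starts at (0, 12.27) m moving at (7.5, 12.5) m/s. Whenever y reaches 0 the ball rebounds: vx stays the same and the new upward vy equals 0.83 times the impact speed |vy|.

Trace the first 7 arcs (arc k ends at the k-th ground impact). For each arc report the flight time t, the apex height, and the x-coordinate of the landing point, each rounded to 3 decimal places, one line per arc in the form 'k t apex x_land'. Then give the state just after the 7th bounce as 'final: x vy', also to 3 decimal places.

Arc 1: start y=12.270, vy=12.500 → t=3.254, apex=20.082, x_land=24.406, impact vy=-20.041
  bounce: vy ← 0.83·20.041 = 16.634
Arc 2: start y=0.000, vy=16.634 → t=3.327, apex=13.835, x_land=49.357, impact vy=-16.634
  bounce: vy ← 0.83·16.634 = 13.806
Arc 3: start y=0.000, vy=13.806 → t=2.761, apex=9.531, x_land=70.067, impact vy=-13.806
  bounce: vy ← 0.83·13.806 = 11.459
Arc 4: start y=0.000, vy=11.459 → t=2.292, apex=6.566, x_land=87.256, impact vy=-11.459
  bounce: vy ← 0.83·11.459 = 9.511
Arc 5: start y=0.000, vy=9.511 → t=1.902, apex=4.523, x_land=101.523, impact vy=-9.511
  bounce: vy ← 0.83·9.511 = 7.894
Arc 6: start y=0.000, vy=7.894 → t=1.579, apex=3.116, x_land=113.364, impact vy=-7.894
  bounce: vy ← 0.83·7.894 = 6.552
Arc 7: start y=0.000, vy=6.552 → t=1.310, apex=2.147, x_land=123.192, impact vy=-6.552
  bounce: vy ← 0.83·6.552 = 5.438

1 3.254 20.082 24.406
2 3.327 13.835 49.357
3 2.761 9.531 70.067
4 2.292 6.566 87.256
5 1.902 4.523 101.523
6 1.579 3.116 113.364
7 1.310 2.147 123.192
final: 123.192 5.438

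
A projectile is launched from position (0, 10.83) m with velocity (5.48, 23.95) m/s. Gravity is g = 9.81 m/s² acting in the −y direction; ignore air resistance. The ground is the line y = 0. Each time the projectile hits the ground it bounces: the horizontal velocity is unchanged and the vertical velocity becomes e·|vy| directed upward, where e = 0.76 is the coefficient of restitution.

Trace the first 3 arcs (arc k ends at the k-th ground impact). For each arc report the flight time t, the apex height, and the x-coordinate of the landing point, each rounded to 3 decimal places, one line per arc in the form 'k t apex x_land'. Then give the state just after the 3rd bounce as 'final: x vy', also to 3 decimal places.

1 5.299 40.066 29.041
2 4.344 23.142 52.847
3 3.302 13.367 70.940
final: 70.940 12.308

Arc 1: start y=10.830, vy=23.950 → t=5.299, apex=40.066, x_land=29.041, impact vy=-28.037
  bounce: vy ← 0.76·28.037 = 21.308
Arc 2: start y=0.000, vy=21.308 → t=4.344, apex=23.142, x_land=52.847, impact vy=-21.308
  bounce: vy ← 0.76·21.308 = 16.194
Arc 3: start y=0.000, vy=16.194 → t=3.302, apex=13.367, x_land=70.940, impact vy=-16.194
  bounce: vy ← 0.76·16.194 = 12.308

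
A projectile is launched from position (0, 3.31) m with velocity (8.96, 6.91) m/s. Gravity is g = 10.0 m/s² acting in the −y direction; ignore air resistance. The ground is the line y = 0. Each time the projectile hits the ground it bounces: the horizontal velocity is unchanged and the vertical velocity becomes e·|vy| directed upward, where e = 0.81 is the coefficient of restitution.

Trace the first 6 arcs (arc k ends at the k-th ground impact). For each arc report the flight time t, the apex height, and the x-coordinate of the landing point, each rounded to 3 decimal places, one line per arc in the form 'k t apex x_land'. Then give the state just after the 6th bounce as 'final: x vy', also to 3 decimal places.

Arc 1: start y=3.310, vy=6.910 → t=1.758, apex=5.697, x_land=15.756, impact vy=-10.675
  bounce: vy ← 0.81·10.675 = 8.646
Arc 2: start y=0.000, vy=8.646 → t=1.729, apex=3.738, x_land=31.250, impact vy=-8.646
  bounce: vy ← 0.81·8.646 = 7.004
Arc 3: start y=0.000, vy=7.004 → t=1.401, apex=2.453, x_land=43.801, impact vy=-7.004
  bounce: vy ← 0.81·7.004 = 5.673
Arc 4: start y=0.000, vy=5.673 → t=1.135, apex=1.609, x_land=53.967, impact vy=-5.673
  bounce: vy ← 0.81·5.673 = 4.595
Arc 5: start y=0.000, vy=4.595 → t=0.919, apex=1.056, x_land=62.201, impact vy=-4.595
  bounce: vy ← 0.81·4.595 = 3.722
Arc 6: start y=0.000, vy=3.722 → t=0.744, apex=0.693, x_land=68.871, impact vy=-3.722
  bounce: vy ← 0.81·3.722 = 3.015

1 1.758 5.697 15.756
2 1.729 3.738 31.250
3 1.401 2.453 43.801
4 1.135 1.609 53.967
5 0.919 1.056 62.201
6 0.744 0.693 68.871
final: 68.871 3.015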